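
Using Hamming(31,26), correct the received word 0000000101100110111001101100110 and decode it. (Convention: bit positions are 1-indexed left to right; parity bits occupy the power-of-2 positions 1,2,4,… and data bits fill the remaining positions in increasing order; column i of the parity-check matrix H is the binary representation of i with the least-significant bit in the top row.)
Syndrome s = H · r^T (mod 2), r = 0000000101100110111001101100110:
  s[0] = (1010101010101010101010101010101)·(0000000101100110111001101100110) mod 2 = 0+0+0+0+0+0+0+0+0+0+1+0+0+0+1+0+1+0+1+0+0+0+1+0+1+0+0+0+1+0+0 mod 2 = 1
  s[1] = (0110011001100110011001100110011)·(0000000101100110111001101100110) mod 2 = 0+0+0+0+0+0+0+0+0+1+1+0+0+1+1+0+0+1+1+0+0+1+1+0+0+1+0+0+0+1+0 mod 2 = 0
  s[2] = (0001111000011110000111100001111)·(0000000101100110111001101100110) mod 2 = 0+0+0+0+0+0+0+0+0+0+0+0+0+1+1+0+0+0+0+0+0+1+1+0+0+0+0+0+1+1+0 mod 2 = 0
  s[3] = (0000000111111110000000011111111)·(0000000101100110111001101100110) mod 2 = 0+0+0+0+0+0+0+1+0+1+1+0+0+1+1+0+0+0+0+0+0+0+0+0+1+1+0+0+1+1+0 mod 2 = 1
  s[4] = (0000000000000001111111111111111)·(0000000101100110111001101100110) mod 2 = 0+0+0+0+0+0+0+0+0+0+0+0+0+0+0+0+1+1+1+0+0+1+1+0+1+1+0+0+1+1+0 mod 2 = 1
Syndrome = 10011
Column 25 of H equals this syndrome → error at bit 25 (1-indexed).
Flip bit 25: 0000000101100110111001101100110 → 0000000101100110111001100100110
Extract data bits at positions {3,5,6,7,9,10,11,12,13,14,15,17,18,19,20,21,22,23,24,25,26,27,28,29,30,31}: 00000110011111001100100110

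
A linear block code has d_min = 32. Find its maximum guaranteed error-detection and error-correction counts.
(a) Detection requires d_min ≥ e+1, so e ≤ d_min − 1 = 31.
(b) Correction requires d_min ≥ 2t+1, so t ≤ ⌊(d_min − 1)/2⌋ = ⌊31/2⌋ = 15.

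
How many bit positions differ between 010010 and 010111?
XOR = 000101, count of 1s = 2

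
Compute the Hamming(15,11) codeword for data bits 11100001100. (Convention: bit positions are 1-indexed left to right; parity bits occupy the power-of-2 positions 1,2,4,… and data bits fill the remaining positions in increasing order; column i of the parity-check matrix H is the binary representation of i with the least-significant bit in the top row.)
Codeword c = d · G (mod 2), d = 11100001100:
  c[0] = d·G[:,0] = (11100001100)·(11011010101) mod 2 = 1+1+0+0+0+0+0+0+1+0+0 mod 2 = 1
  c[1] = d·G[:,1] = (11100001100)·(10110110011) mod 2 = 1+0+1+0+0+0+0+0+0+0+0 mod 2 = 0
  c[2] = d·G[:,2] = (11100001100)·(10000000000) mod 2 = 1+0+0+0+0+0+0+0+0+0+0 mod 2 = 1
  c[3] = d·G[:,3] = (11100001100)·(01110001111) mod 2 = 0+1+1+0+0+0+0+1+1+0+0 mod 2 = 0
  c[4] = d·G[:,4] = (11100001100)·(01000000000) mod 2 = 0+1+0+0+0+0+0+0+0+0+0 mod 2 = 1
  c[5] = d·G[:,5] = (11100001100)·(00100000000) mod 2 = 0+0+1+0+0+0+0+0+0+0+0 mod 2 = 1
  c[6] = d·G[:,6] = (11100001100)·(00010000000) mod 2 = 0+0+0+0+0+0+0+0+0+0+0 mod 2 = 0
  c[7] = d·G[:,7] = (11100001100)·(00001111111) mod 2 = 0+0+0+0+0+0+0+1+1+0+0 mod 2 = 0
  c[8] = d·G[:,8] = (11100001100)·(00001000000) mod 2 = 0+0+0+0+0+0+0+0+0+0+0 mod 2 = 0
  c[9] = d·G[:,9] = (11100001100)·(00000100000) mod 2 = 0+0+0+0+0+0+0+0+0+0+0 mod 2 = 0
  c[10] = d·G[:,10] = (11100001100)·(00000010000) mod 2 = 0+0+0+0+0+0+0+0+0+0+0 mod 2 = 0
  c[11] = d·G[:,11] = (11100001100)·(00000001000) mod 2 = 0+0+0+0+0+0+0+1+0+0+0 mod 2 = 1
  c[12] = d·G[:,12] = (11100001100)·(00000000100) mod 2 = 0+0+0+0+0+0+0+0+1+0+0 mod 2 = 1
  c[13] = d·G[:,13] = (11100001100)·(00000000010) mod 2 = 0+0+0+0+0+0+0+0+0+0+0 mod 2 = 0
  c[14] = d·G[:,14] = (11100001100)·(00000000001) mod 2 = 0+0+0+0+0+0+0+0+0+0+0 mod 2 = 0
Codeword = 101011000001100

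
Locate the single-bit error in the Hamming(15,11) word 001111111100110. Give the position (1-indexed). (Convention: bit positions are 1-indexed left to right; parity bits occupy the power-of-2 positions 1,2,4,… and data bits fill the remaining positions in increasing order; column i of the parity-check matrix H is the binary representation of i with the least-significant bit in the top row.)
Syndrome s = H · r^T (mod 2), r = 001111111100110:
  s[0] = (101010101010101)·(001111111100110) mod 2 = 0+0+1+0+1+0+1+0+1+0+0+0+1+0+0 mod 2 = 1
  s[1] = (011001100110011)·(001111111100110) mod 2 = 0+0+1+0+0+1+1+0+0+1+0+0+0+1+0 mod 2 = 1
  s[2] = (000111100001111)·(001111111100110) mod 2 = 0+0+0+1+1+1+1+0+0+0+0+0+1+1+0 mod 2 = 0
  s[3] = (000000011111111)·(001111111100110) mod 2 = 0+0+0+0+0+0+0+1+1+1+0+0+1+1+0 mod 2 = 1
Syndrome = 1101
Column i of H is the binary representation of i, so the syndrome is the binary index of the flipped bit.
Read s = 1101 with s[0] as LSB: 1·2^0 + 1·2^1 + 0·2^2 + 1·2^3 = 11.
Error is at bit position 11.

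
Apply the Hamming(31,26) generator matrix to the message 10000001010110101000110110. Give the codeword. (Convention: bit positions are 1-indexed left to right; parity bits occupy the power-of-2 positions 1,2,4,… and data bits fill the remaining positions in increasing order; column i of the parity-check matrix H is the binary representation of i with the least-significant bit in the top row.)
Codeword c = d · G (mod 2), d = 10000001010110101000110110:
  c[0] = d·G[:,0] = (10000001010110101000110110)·(11011010101101010101010101) mod 2 = 1+0+0+0+0+0+0+0+0+0+0+1+0+0+0+0+0+0+0+0+0+1+0+1+0+0 mod 2 = 0
  c[1] = d·G[:,1] = (10000001010110101000110110)·(10110110011011001100110011) mod 2 = 1+0+0+0+0+0+0+0+0+1+0+0+1+0+0+0+1+0+0+0+1+1+0+0+1+0 mod 2 = 1
  c[2] = d·G[:,2] = (10000001010110101000110110)·(10000000000000000000000000) mod 2 = 1+0+0+0+0+0+0+0+0+0+0+0+0+0+0+0+0+0+0+0+0+0+0+0+0+0 mod 2 = 1
  c[3] = d·G[:,3] = (10000001010110101000110110)·(01110001111000111100001111) mod 2 = 0+0+0+0+0+0+0+1+0+1+0+0+0+0+1+0+1+0+0+0+0+0+0+1+1+0 mod 2 = 0
  c[4] = d·G[:,4] = (10000001010110101000110110)·(01000000000000000000000000) mod 2 = 0+0+0+0+0+0+0+0+0+0+0+0+0+0+0+0+0+0+0+0+0+0+0+0+0+0 mod 2 = 0
  c[5] = d·G[:,5] = (10000001010110101000110110)·(00100000000000000000000000) mod 2 = 0+0+0+0+0+0+0+0+0+0+0+0+0+0+0+0+0+0+0+0+0+0+0+0+0+0 mod 2 = 0
  c[6] = d·G[:,6] = (10000001010110101000110110)·(00010000000000000000000000) mod 2 = 0+0+0+0+0+0+0+0+0+0+0+0+0+0+0+0+0+0+0+0+0+0+0+0+0+0 mod 2 = 0
  c[7] = d·G[:,7] = (10000001010110101000110110)·(00001111111000000011111111) mod 2 = 0+0+0+0+0+0+0+1+0+1+0+0+0+0+0+0+0+0+0+0+1+1+0+1+1+0 mod 2 = 0
  c[8] = d·G[:,8] = (10000001010110101000110110)·(00001000000000000000000000) mod 2 = 0+0+0+0+0+0+0+0+0+0+0+0+0+0+0+0+0+0+0+0+0+0+0+0+0+0 mod 2 = 0
  c[9] = d·G[:,9] = (10000001010110101000110110)·(00000100000000000000000000) mod 2 = 0+0+0+0+0+0+0+0+0+0+0+0+0+0+0+0+0+0+0+0+0+0+0+0+0+0 mod 2 = 0
  c[10] = d·G[:,10] = (10000001010110101000110110)·(00000010000000000000000000) mod 2 = 0+0+0+0+0+0+0+0+0+0+0+0+0+0+0+0+0+0+0+0+0+0+0+0+0+0 mod 2 = 0
  c[11] = d·G[:,11] = (10000001010110101000110110)·(00000001000000000000000000) mod 2 = 0+0+0+0+0+0+0+1+0+0+0+0+0+0+0+0+0+0+0+0+0+0+0+0+0+0 mod 2 = 1
  c[12] = d·G[:,12] = (10000001010110101000110110)·(00000000100000000000000000) mod 2 = 0+0+0+0+0+0+0+0+0+0+0+0+0+0+0+0+0+0+0+0+0+0+0+0+0+0 mod 2 = 0
  c[13] = d·G[:,13] = (10000001010110101000110110)·(00000000010000000000000000) mod 2 = 0+0+0+0+0+0+0+0+0+1+0+0+0+0+0+0+0+0+0+0+0+0+0+0+0+0 mod 2 = 1
  c[14] = d·G[:,14] = (10000001010110101000110110)·(00000000001000000000000000) mod 2 = 0+0+0+0+0+0+0+0+0+0+0+0+0+0+0+0+0+0+0+0+0+0+0+0+0+0 mod 2 = 0
  c[15] = d·G[:,15] = (10000001010110101000110110)·(00000000000111111111111111) mod 2 = 0+0+0+0+0+0+0+0+0+0+0+1+1+0+1+0+1+0+0+0+1+1+0+1+1+0 mod 2 = 0
  c[16] = d·G[:,16] = (10000001010110101000110110)·(00000000000100000000000000) mod 2 = 0+0+0+0+0+0+0+0+0+0+0+1+0+0+0+0+0+0+0+0+0+0+0+0+0+0 mod 2 = 1
  c[17] = d·G[:,17] = (10000001010110101000110110)·(00000000000010000000000000) mod 2 = 0+0+0+0+0+0+0+0+0+0+0+0+1+0+0+0+0+0+0+0+0+0+0+0+0+0 mod 2 = 1
  c[18] = d·G[:,18] = (10000001010110101000110110)·(00000000000001000000000000) mod 2 = 0+0+0+0+0+0+0+0+0+0+0+0+0+0+0+0+0+0+0+0+0+0+0+0+0+0 mod 2 = 0
  c[19] = d·G[:,19] = (10000001010110101000110110)·(00000000000000100000000000) mod 2 = 0+0+0+0+0+0+0+0+0+0+0+0+0+0+1+0+0+0+0+0+0+0+0+0+0+0 mod 2 = 1
  c[20] = d·G[:,20] = (10000001010110101000110110)·(00000000000000010000000000) mod 2 = 0+0+0+0+0+0+0+0+0+0+0+0+0+0+0+0+0+0+0+0+0+0+0+0+0+0 mod 2 = 0
  c[21] = d·G[:,21] = (10000001010110101000110110)·(00000000000000001000000000) mod 2 = 0+0+0+0+0+0+0+0+0+0+0+0+0+0+0+0+1+0+0+0+0+0+0+0+0+0 mod 2 = 1
  c[22] = d·G[:,22] = (10000001010110101000110110)·(00000000000000000100000000) mod 2 = 0+0+0+0+0+0+0+0+0+0+0+0+0+0+0+0+0+0+0+0+0+0+0+0+0+0 mod 2 = 0
  c[23] = d·G[:,23] = (10000001010110101000110110)·(00000000000000000010000000) mod 2 = 0+0+0+0+0+0+0+0+0+0+0+0+0+0+0+0+0+0+0+0+0+0+0+0+0+0 mod 2 = 0
  c[24] = d·G[:,24] = (10000001010110101000110110)·(00000000000000000001000000) mod 2 = 0+0+0+0+0+0+0+0+0+0+0+0+0+0+0+0+0+0+0+0+0+0+0+0+0+0 mod 2 = 0
  c[25] = d·G[:,25] = (10000001010110101000110110)·(00000000000000000000100000) mod 2 = 0+0+0+0+0+0+0+0+0+0+0+0+0+0+0+0+0+0+0+0+1+0+0+0+0+0 mod 2 = 1
  c[26] = d·G[:,26] = (10000001010110101000110110)·(00000000000000000000010000) mod 2 = 0+0+0+0+0+0+0+0+0+0+0+0+0+0+0+0+0+0+0+0+0+1+0+0+0+0 mod 2 = 1
  c[27] = d·G[:,27] = (10000001010110101000110110)·(00000000000000000000001000) mod 2 = 0+0+0+0+0+0+0+0+0+0+0+0+0+0+0+0+0+0+0+0+0+0+0+0+0+0 mod 2 = 0
  c[28] = d·G[:,28] = (10000001010110101000110110)·(00000000000000000000000100) mod 2 = 0+0+0+0+0+0+0+0+0+0+0+0+0+0+0+0+0+0+0+0+0+0+0+1+0+0 mod 2 = 1
  c[29] = d·G[:,29] = (10000001010110101000110110)·(00000000000000000000000010) mod 2 = 0+0+0+0+0+0+0+0+0+0+0+0+0+0+0+0+0+0+0+0+0+0+0+0+1+0 mod 2 = 1
  c[30] = d·G[:,30] = (10000001010110101000110110)·(00000000000000000000000001) mod 2 = 0+0+0+0+0+0+0+0+0+0+0+0+0+0+0+0+0+0+0+0+0+0+0+0+0+0 mod 2 = 0
Codeword = 0110000000010100110101000110110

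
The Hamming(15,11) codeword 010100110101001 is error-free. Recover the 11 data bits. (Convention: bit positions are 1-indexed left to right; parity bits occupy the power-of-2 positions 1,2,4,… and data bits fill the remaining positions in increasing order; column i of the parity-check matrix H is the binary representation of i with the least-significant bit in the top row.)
Parity bits occupy power-of-2 positions; data bits are at positions {3,5,6,7,9,10,11,12,13,14,15} (1-indexed).
Extract: c[3]=0 c[5]=0 c[6]=0 c[7]=1 c[9]=0 c[10]=1 c[11]=0 c[12]=1 c[13]=0 c[14]=0 c[15]=1
Data = 00010101001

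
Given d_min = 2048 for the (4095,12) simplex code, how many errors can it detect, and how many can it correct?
Detection only: up to d_min − 1 = 2047 errors.
Correction: up to ⌊(d_min − 1)/2⌋ = ⌊2047/2⌋ = 1023 errors.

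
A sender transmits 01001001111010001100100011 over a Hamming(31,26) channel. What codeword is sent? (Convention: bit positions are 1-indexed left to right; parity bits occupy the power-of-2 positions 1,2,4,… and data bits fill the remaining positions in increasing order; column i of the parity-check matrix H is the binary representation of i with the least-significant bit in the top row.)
Codeword c = d · G (mod 2), d = 01001001111010001100100011:
  c[0] = d·G[:,0] = (01001001111010001100100011)·(11011010101101010101010101) mod 2 = 0+1+0+0+1+0+0+0+1+0+1+0+0+0+0+0+0+1+0+0+0+0+0+0+0+1 mod 2 = 0
  c[1] = d·G[:,1] = (01001001111010001100100011)·(10110110011011001100110011) mod 2 = 0+0+0+0+0+0+0+0+0+1+1+0+1+0+0+0+1+1+0+0+1+0+0+0+1+1 mod 2 = 0
  c[2] = d·G[:,2] = (01001001111010001100100011)·(10000000000000000000000000) mod 2 = 0+0+0+0+0+0+0+0+0+0+0+0+0+0+0+0+0+0+0+0+0+0+0+0+0+0 mod 2 = 0
  c[3] = d·G[:,3] = (01001001111010001100100011)·(01110001111000111100001111) mod 2 = 0+1+0+0+0+0+0+1+1+1+1+0+0+0+0+0+1+1+0+0+0+0+0+0+1+1 mod 2 = 1
  c[4] = d·G[:,4] = (01001001111010001100100011)·(01000000000000000000000000) mod 2 = 0+1+0+0+0+0+0+0+0+0+0+0+0+0+0+0+0+0+0+0+0+0+0+0+0+0 mod 2 = 1
  c[5] = d·G[:,5] = (01001001111010001100100011)·(00100000000000000000000000) mod 2 = 0+0+0+0+0+0+0+0+0+0+0+0+0+0+0+0+0+0+0+0+0+0+0+0+0+0 mod 2 = 0
  c[6] = d·G[:,6] = (01001001111010001100100011)·(00010000000000000000000000) mod 2 = 0+0+0+0+0+0+0+0+0+0+0+0+0+0+0+0+0+0+0+0+0+0+0+0+0+0 mod 2 = 0
  c[7] = d·G[:,7] = (01001001111010001100100011)·(00001111111000000011111111) mod 2 = 0+0+0+0+1+0+0+1+1+1+1+0+0+0+0+0+0+0+0+0+1+0+0+0+1+1 mod 2 = 0
  c[8] = d·G[:,8] = (01001001111010001100100011)·(00001000000000000000000000) mod 2 = 0+0+0+0+1+0+0+0+0+0+0+0+0+0+0+0+0+0+0+0+0+0+0+0+0+0 mod 2 = 1
  c[9] = d·G[:,9] = (01001001111010001100100011)·(00000100000000000000000000) mod 2 = 0+0+0+0+0+0+0+0+0+0+0+0+0+0+0+0+0+0+0+0+0+0+0+0+0+0 mod 2 = 0
  c[10] = d·G[:,10] = (01001001111010001100100011)·(00000010000000000000000000) mod 2 = 0+0+0+0+0+0+0+0+0+0+0+0+0+0+0+0+0+0+0+0+0+0+0+0+0+0 mod 2 = 0
  c[11] = d·G[:,11] = (01001001111010001100100011)·(00000001000000000000000000) mod 2 = 0+0+0+0+0+0+0+1+0+0+0+0+0+0+0+0+0+0+0+0+0+0+0+0+0+0 mod 2 = 1
  c[12] = d·G[:,12] = (01001001111010001100100011)·(00000000100000000000000000) mod 2 = 0+0+0+0+0+0+0+0+1+0+0+0+0+0+0+0+0+0+0+0+0+0+0+0+0+0 mod 2 = 1
  c[13] = d·G[:,13] = (01001001111010001100100011)·(00000000010000000000000000) mod 2 = 0+0+0+0+0+0+0+0+0+1+0+0+0+0+0+0+0+0+0+0+0+0+0+0+0+0 mod 2 = 1
  c[14] = d·G[:,14] = (01001001111010001100100011)·(00000000001000000000000000) mod 2 = 0+0+0+0+0+0+0+0+0+0+1+0+0+0+0+0+0+0+0+0+0+0+0+0+0+0 mod 2 = 1
  c[15] = d·G[:,15] = (01001001111010001100100011)·(00000000000111111111111111) mod 2 = 0+0+0+0+0+0+0+0+0+0+0+0+1+0+0+0+1+1+0+0+1+0+0+0+1+1 mod 2 = 0
  c[16] = d·G[:,16] = (01001001111010001100100011)·(00000000000100000000000000) mod 2 = 0+0+0+0+0+0+0+0+0+0+0+0+0+0+0+0+0+0+0+0+0+0+0+0+0+0 mod 2 = 0
  c[17] = d·G[:,17] = (01001001111010001100100011)·(00000000000010000000000000) mod 2 = 0+0+0+0+0+0+0+0+0+0+0+0+1+0+0+0+0+0+0+0+0+0+0+0+0+0 mod 2 = 1
  c[18] = d·G[:,18] = (01001001111010001100100011)·(00000000000001000000000000) mod 2 = 0+0+0+0+0+0+0+0+0+0+0+0+0+0+0+0+0+0+0+0+0+0+0+0+0+0 mod 2 = 0
  c[19] = d·G[:,19] = (01001001111010001100100011)·(00000000000000100000000000) mod 2 = 0+0+0+0+0+0+0+0+0+0+0+0+0+0+0+0+0+0+0+0+0+0+0+0+0+0 mod 2 = 0
  c[20] = d·G[:,20] = (01001001111010001100100011)·(00000000000000010000000000) mod 2 = 0+0+0+0+0+0+0+0+0+0+0+0+0+0+0+0+0+0+0+0+0+0+0+0+0+0 mod 2 = 0
  c[21] = d·G[:,21] = (01001001111010001100100011)·(00000000000000001000000000) mod 2 = 0+0+0+0+0+0+0+0+0+0+0+0+0+0+0+0+1+0+0+0+0+0+0+0+0+0 mod 2 = 1
  c[22] = d·G[:,22] = (01001001111010001100100011)·(00000000000000000100000000) mod 2 = 0+0+0+0+0+0+0+0+0+0+0+0+0+0+0+0+0+1+0+0+0+0+0+0+0+0 mod 2 = 1
  c[23] = d·G[:,23] = (01001001111010001100100011)·(00000000000000000010000000) mod 2 = 0+0+0+0+0+0+0+0+0+0+0+0+0+0+0+0+0+0+0+0+0+0+0+0+0+0 mod 2 = 0
  c[24] = d·G[:,24] = (01001001111010001100100011)·(00000000000000000001000000) mod 2 = 0+0+0+0+0+0+0+0+0+0+0+0+0+0+0+0+0+0+0+0+0+0+0+0+0+0 mod 2 = 0
  c[25] = d·G[:,25] = (01001001111010001100100011)·(00000000000000000000100000) mod 2 = 0+0+0+0+0+0+0+0+0+0+0+0+0+0+0+0+0+0+0+0+1+0+0+0+0+0 mod 2 = 1
  c[26] = d·G[:,26] = (01001001111010001100100011)·(00000000000000000000010000) mod 2 = 0+0+0+0+0+0+0+0+0+0+0+0+0+0+0+0+0+0+0+0+0+0+0+0+0+0 mod 2 = 0
  c[27] = d·G[:,27] = (01001001111010001100100011)·(00000000000000000000001000) mod 2 = 0+0+0+0+0+0+0+0+0+0+0+0+0+0+0+0+0+0+0+0+0+0+0+0+0+0 mod 2 = 0
  c[28] = d·G[:,28] = (01001001111010001100100011)·(00000000000000000000000100) mod 2 = 0+0+0+0+0+0+0+0+0+0+0+0+0+0+0+0+0+0+0+0+0+0+0+0+0+0 mod 2 = 0
  c[29] = d·G[:,29] = (01001001111010001100100011)·(00000000000000000000000010) mod 2 = 0+0+0+0+0+0+0+0+0+0+0+0+0+0+0+0+0+0+0+0+0+0+0+0+1+0 mod 2 = 1
  c[30] = d·G[:,30] = (01001001111010001100100011)·(00000000000000000000000001) mod 2 = 0+0+0+0+0+0+0+0+0+0+0+0+0+0+0+0+0+0+0+0+0+0+0+0+0+1 mod 2 = 1
Codeword = 0001100010011110010001100100011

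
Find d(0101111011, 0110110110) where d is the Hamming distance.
XOR = 0011001101, count of 1s = 5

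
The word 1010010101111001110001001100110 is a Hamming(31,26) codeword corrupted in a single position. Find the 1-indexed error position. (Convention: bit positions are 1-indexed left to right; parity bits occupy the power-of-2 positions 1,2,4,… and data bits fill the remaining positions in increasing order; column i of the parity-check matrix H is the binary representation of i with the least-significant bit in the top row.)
Syndrome s = H · r^T (mod 2), r = 1010010101111001110001001100110:
  s[0] = (1010101010101010101010101010101)·(1010010101111001110001001100110) mod 2 = 1+0+1+0+0+0+0+0+0+0+1+0+1+0+0+0+1+0+0+0+0+0+0+0+1+0+0+0+1+0+0 mod 2 = 1
  s[1] = (0110011001100110011001100110011)·(1010010101111001110001001100110) mod 2 = 0+0+1+0+0+1+0+0+0+1+1+0+0+0+0+0+0+1+0+0+0+1+0+0+0+1+0+0+0+1+0 mod 2 = 0
  s[2] = (0001111000011110000111100001111)·(1010010101111001110001001100110) mod 2 = 0+0+0+0+0+1+0+0+0+0+0+1+1+0+0+0+0+0+0+0+0+1+0+0+0+0+0+0+1+1+0 mod 2 = 0
  s[3] = (0000000111111110000000011111111)·(1010010101111001110001001100110) mod 2 = 0+0+0+0+0+0+0+1+0+1+1+1+1+0+0+0+0+0+0+0+0+0+0+0+1+1+0+0+1+1+0 mod 2 = 1
  s[4] = (0000000000000001111111111111111)·(1010010101111001110001001100110) mod 2 = 0+0+0+0+0+0+0+0+0+0+0+0+0+0+0+1+1+1+0+0+0+1+0+0+1+1+0+0+1+1+0 mod 2 = 0
Syndrome = 10010
Column i of H is the binary representation of i, so the syndrome is the binary index of the flipped bit.
Read s = 10010 with s[0] as LSB: 1·2^0 + 0·2^1 + 0·2^2 + 1·2^3 + 0·2^4 = 9.
Error is at bit position 9.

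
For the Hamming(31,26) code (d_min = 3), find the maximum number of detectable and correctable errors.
Detection only: up to d_min − 1 = 2 errors.
Correction: up to ⌊(d_min − 1)/2⌋ = ⌊2/2⌋ = 1 errors.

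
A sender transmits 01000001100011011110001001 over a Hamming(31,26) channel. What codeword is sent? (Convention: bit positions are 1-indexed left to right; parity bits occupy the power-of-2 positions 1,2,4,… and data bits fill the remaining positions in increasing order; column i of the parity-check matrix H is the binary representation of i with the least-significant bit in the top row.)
Codeword c = d · G (mod 2), d = 01000001100011011110001001:
  c[0] = d·G[:,0] = (01000001100011011110001001)·(11011010101101010101010101) mod 2 = 0+1+0+0+0+0+0+0+1+0+0+0+0+1+0+1+0+1+0+0+0+0+0+0+0+1 mod 2 = 0
  c[1] = d·G[:,1] = (01000001100011011110001001)·(10110110011011001100110011) mod 2 = 0+0+0+0+0+0+0+0+0+0+0+0+1+1+0+0+1+1+0+0+0+0+0+0+0+1 mod 2 = 1
  c[2] = d·G[:,2] = (01000001100011011110001001)·(10000000000000000000000000) mod 2 = 0+0+0+0+0+0+0+0+0+0+0+0+0+0+0+0+0+0+0+0+0+0+0+0+0+0 mod 2 = 0
  c[3] = d·G[:,3] = (01000001100011011110001001)·(01110001111000111100001111) mod 2 = 0+1+0+0+0+0+0+1+1+0+0+0+0+0+0+1+1+1+0+0+0+0+1+0+0+1 mod 2 = 0
  c[4] = d·G[:,4] = (01000001100011011110001001)·(01000000000000000000000000) mod 2 = 0+1+0+0+0+0+0+0+0+0+0+0+0+0+0+0+0+0+0+0+0+0+0+0+0+0 mod 2 = 1
  c[5] = d·G[:,5] = (01000001100011011110001001)·(00100000000000000000000000) mod 2 = 0+0+0+0+0+0+0+0+0+0+0+0+0+0+0+0+0+0+0+0+0+0+0+0+0+0 mod 2 = 0
  c[6] = d·G[:,6] = (01000001100011011110001001)·(00010000000000000000000000) mod 2 = 0+0+0+0+0+0+0+0+0+0+0+0+0+0+0+0+0+0+0+0+0+0+0+0+0+0 mod 2 = 0
  c[7] = d·G[:,7] = (01000001100011011110001001)·(00001111111000000011111111) mod 2 = 0+0+0+0+0+0+0+1+1+0+0+0+0+0+0+0+0+0+1+0+0+0+1+0+0+1 mod 2 = 1
  c[8] = d·G[:,8] = (01000001100011011110001001)·(00001000000000000000000000) mod 2 = 0+0+0+0+0+0+0+0+0+0+0+0+0+0+0+0+0+0+0+0+0+0+0+0+0+0 mod 2 = 0
  c[9] = d·G[:,9] = (01000001100011011110001001)·(00000100000000000000000000) mod 2 = 0+0+0+0+0+0+0+0+0+0+0+0+0+0+0+0+0+0+0+0+0+0+0+0+0+0 mod 2 = 0
  c[10] = d·G[:,10] = (01000001100011011110001001)·(00000010000000000000000000) mod 2 = 0+0+0+0+0+0+0+0+0+0+0+0+0+0+0+0+0+0+0+0+0+0+0+0+0+0 mod 2 = 0
  c[11] = d·G[:,11] = (01000001100011011110001001)·(00000001000000000000000000) mod 2 = 0+0+0+0+0+0+0+1+0+0+0+0+0+0+0+0+0+0+0+0+0+0+0+0+0+0 mod 2 = 1
  c[12] = d·G[:,12] = (01000001100011011110001001)·(00000000100000000000000000) mod 2 = 0+0+0+0+0+0+0+0+1+0+0+0+0+0+0+0+0+0+0+0+0+0+0+0+0+0 mod 2 = 1
  c[13] = d·G[:,13] = (01000001100011011110001001)·(00000000010000000000000000) mod 2 = 0+0+0+0+0+0+0+0+0+0+0+0+0+0+0+0+0+0+0+0+0+0+0+0+0+0 mod 2 = 0
  c[14] = d·G[:,14] = (01000001100011011110001001)·(00000000001000000000000000) mod 2 = 0+0+0+0+0+0+0+0+0+0+0+0+0+0+0+0+0+0+0+0+0+0+0+0+0+0 mod 2 = 0
  c[15] = d·G[:,15] = (01000001100011011110001001)·(00000000000111111111111111) mod 2 = 0+0+0+0+0+0+0+0+0+0+0+0+1+1+0+1+1+1+1+0+0+0+1+0+0+1 mod 2 = 0
  c[16] = d·G[:,16] = (01000001100011011110001001)·(00000000000100000000000000) mod 2 = 0+0+0+0+0+0+0+0+0+0+0+0+0+0+0+0+0+0+0+0+0+0+0+0+0+0 mod 2 = 0
  c[17] = d·G[:,17] = (01000001100011011110001001)·(00000000000010000000000000) mod 2 = 0+0+0+0+0+0+0+0+0+0+0+0+1+0+0+0+0+0+0+0+0+0+0+0+0+0 mod 2 = 1
  c[18] = d·G[:,18] = (01000001100011011110001001)·(00000000000001000000000000) mod 2 = 0+0+0+0+0+0+0+0+0+0+0+0+0+1+0+0+0+0+0+0+0+0+0+0+0+0 mod 2 = 1
  c[19] = d·G[:,19] = (01000001100011011110001001)·(00000000000000100000000000) mod 2 = 0+0+0+0+0+0+0+0+0+0+0+0+0+0+0+0+0+0+0+0+0+0+0+0+0+0 mod 2 = 0
  c[20] = d·G[:,20] = (01000001100011011110001001)·(00000000000000010000000000) mod 2 = 0+0+0+0+0+0+0+0+0+0+0+0+0+0+0+1+0+0+0+0+0+0+0+0+0+0 mod 2 = 1
  c[21] = d·G[:,21] = (01000001100011011110001001)·(00000000000000001000000000) mod 2 = 0+0+0+0+0+0+0+0+0+0+0+0+0+0+0+0+1+0+0+0+0+0+0+0+0+0 mod 2 = 1
  c[22] = d·G[:,22] = (01000001100011011110001001)·(00000000000000000100000000) mod 2 = 0+0+0+0+0+0+0+0+0+0+0+0+0+0+0+0+0+1+0+0+0+0+0+0+0+0 mod 2 = 1
  c[23] = d·G[:,23] = (01000001100011011110001001)·(00000000000000000010000000) mod 2 = 0+0+0+0+0+0+0+0+0+0+0+0+0+0+0+0+0+0+1+0+0+0+0+0+0+0 mod 2 = 1
  c[24] = d·G[:,24] = (01000001100011011110001001)·(00000000000000000001000000) mod 2 = 0+0+0+0+0+0+0+0+0+0+0+0+0+0+0+0+0+0+0+0+0+0+0+0+0+0 mod 2 = 0
  c[25] = d·G[:,25] = (01000001100011011110001001)·(00000000000000000000100000) mod 2 = 0+0+0+0+0+0+0+0+0+0+0+0+0+0+0+0+0+0+0+0+0+0+0+0+0+0 mod 2 = 0
  c[26] = d·G[:,26] = (01000001100011011110001001)·(00000000000000000000010000) mod 2 = 0+0+0+0+0+0+0+0+0+0+0+0+0+0+0+0+0+0+0+0+0+0+0+0+0+0 mod 2 = 0
  c[27] = d·G[:,27] = (01000001100011011110001001)·(00000000000000000000001000) mod 2 = 0+0+0+0+0+0+0+0+0+0+0+0+0+0+0+0+0+0+0+0+0+0+1+0+0+0 mod 2 = 1
  c[28] = d·G[:,28] = (01000001100011011110001001)·(00000000000000000000000100) mod 2 = 0+0+0+0+0+0+0+0+0+0+0+0+0+0+0+0+0+0+0+0+0+0+0+0+0+0 mod 2 = 0
  c[29] = d·G[:,29] = (01000001100011011110001001)·(00000000000000000000000010) mod 2 = 0+0+0+0+0+0+0+0+0+0+0+0+0+0+0+0+0+0+0+0+0+0+0+0+0+0 mod 2 = 0
  c[30] = d·G[:,30] = (01000001100011011110001001)·(00000000000000000000000001) mod 2 = 0+0+0+0+0+0+0+0+0+0+0+0+0+0+0+0+0+0+0+0+0+0+0+0+0+1 mod 2 = 1
Codeword = 0100100100011000011011110001001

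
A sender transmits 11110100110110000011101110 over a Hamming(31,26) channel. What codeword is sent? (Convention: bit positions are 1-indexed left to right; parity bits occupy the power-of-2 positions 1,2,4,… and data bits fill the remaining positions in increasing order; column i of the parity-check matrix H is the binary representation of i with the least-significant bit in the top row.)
Codeword c = d · G (mod 2), d = 11110100110110000011101110:
  c[0] = d·G[:,0] = (11110100110110000011101110)·(11011010101101010101010101) mod 2 = 1+1+0+1+0+0+0+0+1+0+0+1+0+0+0+0+0+0+0+1+0+0+0+1+0+0 mod 2 = 1
  c[1] = d·G[:,1] = (11110100110110000011101110)·(10110110011011001100110011) mod 2 = 1+0+1+1+0+1+0+0+0+1+0+0+1+0+0+0+0+0+0+0+1+0+0+0+1+0 mod 2 = 0
  c[2] = d·G[:,2] = (11110100110110000011101110)·(10000000000000000000000000) mod 2 = 1+0+0+0+0+0+0+0+0+0+0+0+0+0+0+0+0+0+0+0+0+0+0+0+0+0 mod 2 = 1
  c[3] = d·G[:,3] = (11110100110110000011101110)·(01110001111000111100001111) mod 2 = 0+1+1+1+0+0+0+0+1+1+0+0+0+0+0+0+0+0+0+0+0+0+1+1+1+0 mod 2 = 0
  c[4] = d·G[:,4] = (11110100110110000011101110)·(01000000000000000000000000) mod 2 = 0+1+0+0+0+0+0+0+0+0+0+0+0+0+0+0+0+0+0+0+0+0+0+0+0+0 mod 2 = 1
  c[5] = d·G[:,5] = (11110100110110000011101110)·(00100000000000000000000000) mod 2 = 0+0+1+0+0+0+0+0+0+0+0+0+0+0+0+0+0+0+0+0+0+0+0+0+0+0 mod 2 = 1
  c[6] = d·G[:,6] = (11110100110110000011101110)·(00010000000000000000000000) mod 2 = 0+0+0+1+0+0+0+0+0+0+0+0+0+0+0+0+0+0+0+0+0+0+0+0+0+0 mod 2 = 1
  c[7] = d·G[:,7] = (11110100110110000011101110)·(00001111111000000011111111) mod 2 = 0+0+0+0+0+1+0+0+1+1+0+0+0+0+0+0+0+0+1+1+1+0+1+1+1+0 mod 2 = 1
  c[8] = d·G[:,8] = (11110100110110000011101110)·(00001000000000000000000000) mod 2 = 0+0+0+0+0+0+0+0+0+0+0+0+0+0+0+0+0+0+0+0+0+0+0+0+0+0 mod 2 = 0
  c[9] = d·G[:,9] = (11110100110110000011101110)·(00000100000000000000000000) mod 2 = 0+0+0+0+0+1+0+0+0+0+0+0+0+0+0+0+0+0+0+0+0+0+0+0+0+0 mod 2 = 1
  c[10] = d·G[:,10] = (11110100110110000011101110)·(00000010000000000000000000) mod 2 = 0+0+0+0+0+0+0+0+0+0+0+0+0+0+0+0+0+0+0+0+0+0+0+0+0+0 mod 2 = 0
  c[11] = d·G[:,11] = (11110100110110000011101110)·(00000001000000000000000000) mod 2 = 0+0+0+0+0+0+0+0+0+0+0+0+0+0+0+0+0+0+0+0+0+0+0+0+0+0 mod 2 = 0
  c[12] = d·G[:,12] = (11110100110110000011101110)·(00000000100000000000000000) mod 2 = 0+0+0+0+0+0+0+0+1+0+0+0+0+0+0+0+0+0+0+0+0+0+0+0+0+0 mod 2 = 1
  c[13] = d·G[:,13] = (11110100110110000011101110)·(00000000010000000000000000) mod 2 = 0+0+0+0+0+0+0+0+0+1+0+0+0+0+0+0+0+0+0+0+0+0+0+0+0+0 mod 2 = 1
  c[14] = d·G[:,14] = (11110100110110000011101110)·(00000000001000000000000000) mod 2 = 0+0+0+0+0+0+0+0+0+0+0+0+0+0+0+0+0+0+0+0+0+0+0+0+0+0 mod 2 = 0
  c[15] = d·G[:,15] = (11110100110110000011101110)·(00000000000111111111111111) mod 2 = 0+0+0+0+0+0+0+0+0+0+0+1+1+0+0+0+0+0+1+1+1+0+1+1+1+0 mod 2 = 0
  c[16] = d·G[:,16] = (11110100110110000011101110)·(00000000000100000000000000) mod 2 = 0+0+0+0+0+0+0+0+0+0+0+1+0+0+0+0+0+0+0+0+0+0+0+0+0+0 mod 2 = 1
  c[17] = d·G[:,17] = (11110100110110000011101110)·(00000000000010000000000000) mod 2 = 0+0+0+0+0+0+0+0+0+0+0+0+1+0+0+0+0+0+0+0+0+0+0+0+0+0 mod 2 = 1
  c[18] = d·G[:,18] = (11110100110110000011101110)·(00000000000001000000000000) mod 2 = 0+0+0+0+0+0+0+0+0+0+0+0+0+0+0+0+0+0+0+0+0+0+0+0+0+0 mod 2 = 0
  c[19] = d·G[:,19] = (11110100110110000011101110)·(00000000000000100000000000) mod 2 = 0+0+0+0+0+0+0+0+0+0+0+0+0+0+0+0+0+0+0+0+0+0+0+0+0+0 mod 2 = 0
  c[20] = d·G[:,20] = (11110100110110000011101110)·(00000000000000010000000000) mod 2 = 0+0+0+0+0+0+0+0+0+0+0+0+0+0+0+0+0+0+0+0+0+0+0+0+0+0 mod 2 = 0
  c[21] = d·G[:,21] = (11110100110110000011101110)·(00000000000000001000000000) mod 2 = 0+0+0+0+0+0+0+0+0+0+0+0+0+0+0+0+0+0+0+0+0+0+0+0+0+0 mod 2 = 0
  c[22] = d·G[:,22] = (11110100110110000011101110)·(00000000000000000100000000) mod 2 = 0+0+0+0+0+0+0+0+0+0+0+0+0+0+0+0+0+0+0+0+0+0+0+0+0+0 mod 2 = 0
  c[23] = d·G[:,23] = (11110100110110000011101110)·(00000000000000000010000000) mod 2 = 0+0+0+0+0+0+0+0+0+0+0+0+0+0+0+0+0+0+1+0+0+0+0+0+0+0 mod 2 = 1
  c[24] = d·G[:,24] = (11110100110110000011101110)·(00000000000000000001000000) mod 2 = 0+0+0+0+0+0+0+0+0+0+0+0+0+0+0+0+0+0+0+1+0+0+0+0+0+0 mod 2 = 1
  c[25] = d·G[:,25] = (11110100110110000011101110)·(00000000000000000000100000) mod 2 = 0+0+0+0+0+0+0+0+0+0+0+0+0+0+0+0+0+0+0+0+1+0+0+0+0+0 mod 2 = 1
  c[26] = d·G[:,26] = (11110100110110000011101110)·(00000000000000000000010000) mod 2 = 0+0+0+0+0+0+0+0+0+0+0+0+0+0+0+0+0+0+0+0+0+0+0+0+0+0 mod 2 = 0
  c[27] = d·G[:,27] = (11110100110110000011101110)·(00000000000000000000001000) mod 2 = 0+0+0+0+0+0+0+0+0+0+0+0+0+0+0+0+0+0+0+0+0+0+1+0+0+0 mod 2 = 1
  c[28] = d·G[:,28] = (11110100110110000011101110)·(00000000000000000000000100) mod 2 = 0+0+0+0+0+0+0+0+0+0+0+0+0+0+0+0+0+0+0+0+0+0+0+1+0+0 mod 2 = 1
  c[29] = d·G[:,29] = (11110100110110000011101110)·(00000000000000000000000010) mod 2 = 0+0+0+0+0+0+0+0+0+0+0+0+0+0+0+0+0+0+0+0+0+0+0+0+1+0 mod 2 = 1
  c[30] = d·G[:,30] = (11110100110110000011101110)·(00000000000000000000000001) mod 2 = 0+0+0+0+0+0+0+0+0+0+0+0+0+0+0+0+0+0+0+0+0+0+0+0+0+0 mod 2 = 0
Codeword = 1010111101001100110000011101110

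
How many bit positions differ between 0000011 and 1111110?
XOR = 1111101, count of 1s = 6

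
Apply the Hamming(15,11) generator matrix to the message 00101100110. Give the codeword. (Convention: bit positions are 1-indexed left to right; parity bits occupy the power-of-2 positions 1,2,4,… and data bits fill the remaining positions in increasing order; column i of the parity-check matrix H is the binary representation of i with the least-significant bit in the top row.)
Codeword c = d · G (mod 2), d = 00101100110:
  c[0] = d·G[:,0] = (00101100110)·(11011010101) mod 2 = 0+0+0+0+1+0+0+0+1+0+0 mod 2 = 0
  c[1] = d·G[:,1] = (00101100110)·(10110110011) mod 2 = 0+0+1+0+0+1+0+0+0+1+0 mod 2 = 1
  c[2] = d·G[:,2] = (00101100110)·(10000000000) mod 2 = 0+0+0+0+0+0+0+0+0+0+0 mod 2 = 0
  c[3] = d·G[:,3] = (00101100110)·(01110001111) mod 2 = 0+0+1+0+0+0+0+0+1+1+0 mod 2 = 1
  c[4] = d·G[:,4] = (00101100110)·(01000000000) mod 2 = 0+0+0+0+0+0+0+0+0+0+0 mod 2 = 0
  c[5] = d·G[:,5] = (00101100110)·(00100000000) mod 2 = 0+0+1+0+0+0+0+0+0+0+0 mod 2 = 1
  c[6] = d·G[:,6] = (00101100110)·(00010000000) mod 2 = 0+0+0+0+0+0+0+0+0+0+0 mod 2 = 0
  c[7] = d·G[:,7] = (00101100110)·(00001111111) mod 2 = 0+0+0+0+1+1+0+0+1+1+0 mod 2 = 0
  c[8] = d·G[:,8] = (00101100110)·(00001000000) mod 2 = 0+0+0+0+1+0+0+0+0+0+0 mod 2 = 1
  c[9] = d·G[:,9] = (00101100110)·(00000100000) mod 2 = 0+0+0+0+0+1+0+0+0+0+0 mod 2 = 1
  c[10] = d·G[:,10] = (00101100110)·(00000010000) mod 2 = 0+0+0+0+0+0+0+0+0+0+0 mod 2 = 0
  c[11] = d·G[:,11] = (00101100110)·(00000001000) mod 2 = 0+0+0+0+0+0+0+0+0+0+0 mod 2 = 0
  c[12] = d·G[:,12] = (00101100110)·(00000000100) mod 2 = 0+0+0+0+0+0+0+0+1+0+0 mod 2 = 1
  c[13] = d·G[:,13] = (00101100110)·(00000000010) mod 2 = 0+0+0+0+0+0+0+0+0+1+0 mod 2 = 1
  c[14] = d·G[:,14] = (00101100110)·(00000000001) mod 2 = 0+0+0+0+0+0+0+0+0+0+0 mod 2 = 0
Codeword = 010101001100110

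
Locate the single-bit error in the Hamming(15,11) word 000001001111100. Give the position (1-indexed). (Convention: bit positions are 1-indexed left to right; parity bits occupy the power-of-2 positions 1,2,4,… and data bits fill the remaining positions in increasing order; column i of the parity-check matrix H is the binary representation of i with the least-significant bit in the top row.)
Syndrome s = H · r^T (mod 2), r = 000001001111100:
  s[0] = (101010101010101)·(000001001111100) mod 2 = 0+0+0+0+0+0+0+0+1+0+1+0+1+0+0 mod 2 = 1
  s[1] = (011001100110011)·(000001001111100) mod 2 = 0+0+0+0+0+1+0+0+0+1+1+0+0+0+0 mod 2 = 1
  s[2] = (000111100001111)·(000001001111100) mod 2 = 0+0+0+0+0+1+0+0+0+0+0+1+1+0+0 mod 2 = 1
  s[3] = (000000011111111)·(000001001111100) mod 2 = 0+0+0+0+0+0+0+0+1+1+1+1+1+0+0 mod 2 = 1
Syndrome = 1111
Column i of H is the binary representation of i, so the syndrome is the binary index of the flipped bit.
Read s = 1111 with s[0] as LSB: 1·2^0 + 1·2^1 + 1·2^2 + 1·2^3 = 15.
Error is at bit position 15.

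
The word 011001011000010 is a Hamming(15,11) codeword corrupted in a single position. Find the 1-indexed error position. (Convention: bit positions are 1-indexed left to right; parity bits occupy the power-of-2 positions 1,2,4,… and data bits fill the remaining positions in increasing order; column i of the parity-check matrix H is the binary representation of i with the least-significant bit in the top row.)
Syndrome s = H · r^T (mod 2), r = 011001011000010:
  s[0] = (101010101010101)·(011001011000010) mod 2 = 0+0+1+0+0+0+0+0+1+0+0+0+0+0+0 mod 2 = 0
  s[1] = (011001100110011)·(011001011000010) mod 2 = 0+1+1+0+0+1+0+0+0+0+0+0+0+1+0 mod 2 = 0
  s[2] = (000111100001111)·(011001011000010) mod 2 = 0+0+0+0+0+1+0+0+0+0+0+0+0+1+0 mod 2 = 0
  s[3] = (000000011111111)·(011001011000010) mod 2 = 0+0+0+0+0+0+0+1+1+0+0+0+0+1+0 mod 2 = 1
Syndrome = 0001
Column i of H is the binary representation of i, so the syndrome is the binary index of the flipped bit.
Read s = 0001 with s[0] as LSB: 0·2^0 + 0·2^1 + 0·2^2 + 1·2^3 = 8.
Error is at bit position 8.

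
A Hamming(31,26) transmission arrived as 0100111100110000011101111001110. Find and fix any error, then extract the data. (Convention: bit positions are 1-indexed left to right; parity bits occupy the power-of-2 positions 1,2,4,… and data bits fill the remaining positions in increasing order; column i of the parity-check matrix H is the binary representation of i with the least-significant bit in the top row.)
Syndrome s = H · r^T (mod 2), r = 0100111100110000011101111001110:
  s[0] = (1010101010101010101010101010101)·(0100111100110000011101111001110) mod 2 = 0+0+0+0+1+0+1+0+0+0+1+0+0+0+0+0+0+0+1+0+0+0+1+0+1+0+0+0+1+0+0 mod 2 = 1
  s[1] = (0110011001100110011001100110011)·(0100111100110000011101111001110) mod 2 = 0+1+0+0+0+1+1+0+0+0+1+0+0+0+0+0+0+1+1+0+0+1+1+0+0+0+0+0+0+1+0 mod 2 = 1
  s[2] = (0001111000011110000111100001111)·(0100111100110000011101111001110) mod 2 = 0+0+0+0+1+1+1+0+0+0+0+1+0+0+0+0+0+0+0+1+0+1+1+0+0+0+0+1+1+1+0 mod 2 = 0
  s[3] = (0000000111111110000000011111111)·(0100111100110000011101111001110) mod 2 = 0+0+0+0+0+0+0+1+0+0+1+1+0+0+0+0+0+0+0+0+0+0+0+1+1+0+0+1+1+1+0 mod 2 = 0
  s[4] = (0000000000000001111111111111111)·(0100111100110000011101111001110) mod 2 = 0+0+0+0+0+0+0+0+0+0+0+0+0+0+0+0+0+1+1+1+0+1+1+1+1+0+0+1+1+1+0 mod 2 = 0
Syndrome = 11000
Column 3 of H equals this syndrome → error at bit 3 (1-indexed).
Flip bit 3: 0100111100110000011101111001110 → 0110111100110000011101111001110
Extract data bits at positions {3,5,6,7,9,10,11,12,13,14,15,17,18,19,20,21,22,23,24,25,26,27,28,29,30,31}: 11110011000011101111001110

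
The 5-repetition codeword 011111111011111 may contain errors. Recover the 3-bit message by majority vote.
Split into 5-bit blocks and majority-vote each:
  block 1 = 01111: 4 ones, 1 zeros → 1
  block 2 = 11110: 4 ones, 1 zeros → 1
  block 3 = 11111: 5 ones, 0 zeros → 1
Decoded = 111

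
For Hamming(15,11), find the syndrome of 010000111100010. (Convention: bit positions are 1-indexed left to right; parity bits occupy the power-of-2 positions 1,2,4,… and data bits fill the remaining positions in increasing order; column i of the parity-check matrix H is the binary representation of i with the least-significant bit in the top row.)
Syndrome s = H · r^T (mod 2), r = 010000111100010:
  s[0] = (101010101010101)·(010000111100010) mod 2 = 0+0+0+0+0+0+1+0+1+0+0+0+0+0+0 mod 2 = 0
  s[1] = (011001100110011)·(010000111100010) mod 2 = 0+1+0+0+0+0+1+0+0+1+0+0+0+1+0 mod 2 = 0
  s[2] = (000111100001111)·(010000111100010) mod 2 = 0+0+0+0+0+0+1+0+0+0+0+0+0+1+0 mod 2 = 0
  s[3] = (000000011111111)·(010000111100010) mod 2 = 0+0+0+0+0+0+0+1+1+1+0+0+0+1+0 mod 2 = 0
Syndrome = 0000
s = 0: no error detected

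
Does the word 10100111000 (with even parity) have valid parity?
Sum of all bits: 1+0+1+0+0+1+1+1+0+0+0 = 5; 5 mod 2 = 1. Result is 1 → parity error detected.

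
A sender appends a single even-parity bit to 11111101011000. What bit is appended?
Sum of data bits: 1+1+1+1+1+1+0+1+0+1+1+0+0+0 = 9.
9 mod 2 = 1, so parity bit = 1.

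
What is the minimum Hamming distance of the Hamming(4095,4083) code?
d_min = 3 (every single-error-correcting Hamming code has d_min = 3).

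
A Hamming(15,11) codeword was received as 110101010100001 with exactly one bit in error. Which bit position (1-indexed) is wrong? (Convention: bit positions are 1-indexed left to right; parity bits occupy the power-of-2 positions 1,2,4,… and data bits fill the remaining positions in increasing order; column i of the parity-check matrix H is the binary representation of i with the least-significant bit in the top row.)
Syndrome s = H · r^T (mod 2), r = 110101010100001:
  s[0] = (101010101010101)·(110101010100001) mod 2 = 1+0+0+0+0+0+0+0+0+0+0+0+0+0+1 mod 2 = 0
  s[1] = (011001100110011)·(110101010100001) mod 2 = 0+1+0+0+0+1+0+0+0+1+0+0+0+0+1 mod 2 = 0
  s[2] = (000111100001111)·(110101010100001) mod 2 = 0+0+0+1+0+1+0+0+0+0+0+0+0+0+1 mod 2 = 1
  s[3] = (000000011111111)·(110101010100001) mod 2 = 0+0+0+0+0+0+0+1+0+1+0+0+0+0+1 mod 2 = 1
Syndrome = 0011
Column i of H is the binary representation of i, so the syndrome is the binary index of the flipped bit.
Read s = 0011 with s[0] as LSB: 0·2^0 + 0·2^1 + 1·2^2 + 1·2^3 = 12.
Error is at bit position 12.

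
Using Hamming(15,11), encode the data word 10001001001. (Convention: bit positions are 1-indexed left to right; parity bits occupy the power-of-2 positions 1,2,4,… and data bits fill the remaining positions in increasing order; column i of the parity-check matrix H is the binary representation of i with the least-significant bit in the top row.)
Codeword c = d · G (mod 2), d = 10001001001:
  c[0] = d·G[:,0] = (10001001001)·(11011010101) mod 2 = 1+0+0+0+1+0+0+0+0+0+1 mod 2 = 1
  c[1] = d·G[:,1] = (10001001001)·(10110110011) mod 2 = 1+0+0+0+0+0+0+0+0+0+1 mod 2 = 0
  c[2] = d·G[:,2] = (10001001001)·(10000000000) mod 2 = 1+0+0+0+0+0+0+0+0+0+0 mod 2 = 1
  c[3] = d·G[:,3] = (10001001001)·(01110001111) mod 2 = 0+0+0+0+0+0+0+1+0+0+1 mod 2 = 0
  c[4] = d·G[:,4] = (10001001001)·(01000000000) mod 2 = 0+0+0+0+0+0+0+0+0+0+0 mod 2 = 0
  c[5] = d·G[:,5] = (10001001001)·(00100000000) mod 2 = 0+0+0+0+0+0+0+0+0+0+0 mod 2 = 0
  c[6] = d·G[:,6] = (10001001001)·(00010000000) mod 2 = 0+0+0+0+0+0+0+0+0+0+0 mod 2 = 0
  c[7] = d·G[:,7] = (10001001001)·(00001111111) mod 2 = 0+0+0+0+1+0+0+1+0+0+1 mod 2 = 1
  c[8] = d·G[:,8] = (10001001001)·(00001000000) mod 2 = 0+0+0+0+1+0+0+0+0+0+0 mod 2 = 1
  c[9] = d·G[:,9] = (10001001001)·(00000100000) mod 2 = 0+0+0+0+0+0+0+0+0+0+0 mod 2 = 0
  c[10] = d·G[:,10] = (10001001001)·(00000010000) mod 2 = 0+0+0+0+0+0+0+0+0+0+0 mod 2 = 0
  c[11] = d·G[:,11] = (10001001001)·(00000001000) mod 2 = 0+0+0+0+0+0+0+1+0+0+0 mod 2 = 1
  c[12] = d·G[:,12] = (10001001001)·(00000000100) mod 2 = 0+0+0+0+0+0+0+0+0+0+0 mod 2 = 0
  c[13] = d·G[:,13] = (10001001001)·(00000000010) mod 2 = 0+0+0+0+0+0+0+0+0+0+0 mod 2 = 0
  c[14] = d·G[:,14] = (10001001001)·(00000000001) mod 2 = 0+0+0+0+0+0+0+0+0+0+1 mod 2 = 1
Codeword = 101000011001001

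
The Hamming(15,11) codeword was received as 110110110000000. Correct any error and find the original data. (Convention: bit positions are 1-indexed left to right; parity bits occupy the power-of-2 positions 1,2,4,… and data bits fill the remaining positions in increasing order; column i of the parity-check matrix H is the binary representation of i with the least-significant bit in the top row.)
Syndrome s = H · r^T (mod 2), r = 110110110000000:
  s[0] = (101010101010101)·(110110110000000) mod 2 = 1+0+0+0+1+0+1+0+0+0+0+0+0+0+0 mod 2 = 1
  s[1] = (011001100110011)·(110110110000000) mod 2 = 0+1+0+0+0+0+1+0+0+0+0+0+0+0+0 mod 2 = 0
  s[2] = (000111100001111)·(110110110000000) mod 2 = 0+0+0+1+1+0+1+0+0+0+0+0+0+0+0 mod 2 = 1
  s[3] = (000000011111111)·(110110110000000) mod 2 = 0+0+0+0+0+0+0+1+0+0+0+0+0+0+0 mod 2 = 1
Syndrome = 1011
Column 13 of H equals this syndrome → error at bit 13 (1-indexed).
Flip bit 13: 110110110000000 → 110110110000100
Extract data bits at positions {3,5,6,7,9,10,11,12,13,14,15}: 01010000100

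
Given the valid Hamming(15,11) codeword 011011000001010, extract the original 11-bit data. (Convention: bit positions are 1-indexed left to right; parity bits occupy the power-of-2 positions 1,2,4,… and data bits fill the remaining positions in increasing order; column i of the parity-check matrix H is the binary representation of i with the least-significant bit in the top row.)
Parity bits occupy power-of-2 positions; data bits are at positions {3,5,6,7,9,10,11,12,13,14,15} (1-indexed).
Extract: c[3]=1 c[5]=1 c[6]=1 c[7]=0 c[9]=0 c[10]=0 c[11]=0 c[12]=1 c[13]=0 c[14]=1 c[15]=0
Data = 11100001010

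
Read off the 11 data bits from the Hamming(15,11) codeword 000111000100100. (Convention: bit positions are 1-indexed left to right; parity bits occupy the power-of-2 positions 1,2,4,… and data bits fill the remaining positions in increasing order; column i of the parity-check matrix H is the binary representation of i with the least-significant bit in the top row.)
Parity bits occupy power-of-2 positions; data bits are at positions {3,5,6,7,9,10,11,12,13,14,15} (1-indexed).
Extract: c[3]=0 c[5]=1 c[6]=1 c[7]=0 c[9]=0 c[10]=1 c[11]=0 c[12]=0 c[13]=1 c[14]=0 c[15]=0
Data = 01100100100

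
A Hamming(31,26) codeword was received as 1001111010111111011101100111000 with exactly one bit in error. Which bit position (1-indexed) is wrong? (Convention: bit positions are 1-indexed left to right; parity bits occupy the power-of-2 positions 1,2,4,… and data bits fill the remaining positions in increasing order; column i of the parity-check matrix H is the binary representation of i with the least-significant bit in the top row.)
Syndrome s = H · r^T (mod 2), r = 1001111010111111011101100111000:
  s[0] = (1010101010101010101010101010101)·(1001111010111111011101100111000) mod 2 = 1+0+0+0+1+0+1+0+1+0+1+0+1+0+1+0+0+0+1+0+0+0+1+0+0+0+1+0+0+0+0 mod 2 = 0
  s[1] = (0110011001100110011001100110011)·(1001111010111111011101100111000) mod 2 = 0+0+0+0+0+1+1+0+0+0+1+0+0+1+1+0+0+1+1+0+0+1+1+0+0+1+1+0+0+0+0 mod 2 = 1
  s[2] = (0001111000011110000111100001111)·(1001111010111111011101100111000) mod 2 = 0+0+0+1+1+1+1+0+0+0+0+1+1+1+1+0+0+0+0+1+0+1+1+0+0+0+0+1+0+0+0 mod 2 = 0
  s[3] = (0000000111111110000000011111111)·(1001111010111111011101100111000) mod 2 = 0+0+0+0+0+0+0+0+1+0+1+1+1+1+1+0+0+0+0+0+0+0+0+0+0+1+1+1+0+0+0 mod 2 = 1
  s[4] = (0000000000000001111111111111111)·(1001111010111111011101100111000) mod 2 = 0+0+0+0+0+0+0+0+0+0+0+0+0+0+0+1+0+1+1+1+0+1+1+0+0+1+1+1+0+0+0 mod 2 = 1
Syndrome = 01011
Column i of H is the binary representation of i, so the syndrome is the binary index of the flipped bit.
Read s = 01011 with s[0] as LSB: 0·2^0 + 1·2^1 + 0·2^2 + 1·2^3 + 1·2^4 = 26.
Error is at bit position 26.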